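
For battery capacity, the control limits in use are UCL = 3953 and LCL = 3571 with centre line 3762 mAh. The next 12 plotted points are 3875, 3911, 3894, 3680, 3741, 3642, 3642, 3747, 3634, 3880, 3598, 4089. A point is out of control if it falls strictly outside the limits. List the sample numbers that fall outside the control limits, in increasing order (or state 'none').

Compare each point to [3571, 3953]: sample 12 = 4089 > UCL.

12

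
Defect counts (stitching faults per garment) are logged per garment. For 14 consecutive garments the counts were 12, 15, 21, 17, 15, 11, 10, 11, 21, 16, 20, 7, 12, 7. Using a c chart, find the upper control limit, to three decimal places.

25.125

c̄ = (12 + 15 + 21 + 17 + 15 + 11 + 10 + 11 + 21 + 16 + 20 + 7 + 12 + 7) / 14 = 195 / 14 = 13.9286
UCL = c̄ + 3√c̄ = 13.9286 + 3 × √13.9286 = 13.9286 + 3 × 3.7321 = 25.1249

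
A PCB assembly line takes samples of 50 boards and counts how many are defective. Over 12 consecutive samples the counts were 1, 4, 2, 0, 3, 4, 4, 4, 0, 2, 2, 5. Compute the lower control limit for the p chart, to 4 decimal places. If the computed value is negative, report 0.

0.0000

p̄ = Σdᵢ / (k·n) = 31 / (12 × 50) = 0.05167
LCL = p̄ − 3·√(p̄(1−p̄)/n) = 0.05167 − 3 × 0.03130 = -0.04225 → 0 (negative, so LCL = 0)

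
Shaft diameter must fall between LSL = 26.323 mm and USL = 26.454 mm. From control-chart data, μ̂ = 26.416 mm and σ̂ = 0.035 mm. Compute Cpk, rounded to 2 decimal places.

Cpu = (USL − μ̂) / (3σ̂) = (26.454 − 26.416) / (3 × 0.035) = 0.3619; Cpl = (μ̂ − LSL) / (3σ̂) = (26.416 − 26.323) / (3 × 0.035) = 0.8857; Cpk = min(Cpu, Cpl) = 0.3619

0.36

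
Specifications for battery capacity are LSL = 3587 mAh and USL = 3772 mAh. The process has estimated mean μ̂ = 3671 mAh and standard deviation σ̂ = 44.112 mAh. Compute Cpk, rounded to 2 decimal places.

Cpu = (USL − μ̂) / (3σ̂) = (3772 − 3671) / (3 × 44.112) = 0.7632; Cpl = (μ̂ − LSL) / (3σ̂) = (3671 − 3587) / (3 × 44.112) = 0.6347; Cpk = min(Cpu, Cpl) = 0.6347

0.63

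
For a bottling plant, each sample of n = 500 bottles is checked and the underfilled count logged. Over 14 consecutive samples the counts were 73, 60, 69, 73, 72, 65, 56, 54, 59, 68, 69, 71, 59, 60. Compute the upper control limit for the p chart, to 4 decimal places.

0.1748

p̄ = Σdᵢ / (k·n) = 908 / (14 × 500) = 0.12971
UCL = p̄ + 3·√(p̄(1−p̄)/n) = 0.12971 + 3 × √(0.12971×0.87029/500) = 0.12971 + 3 × 0.01503 = 0.17479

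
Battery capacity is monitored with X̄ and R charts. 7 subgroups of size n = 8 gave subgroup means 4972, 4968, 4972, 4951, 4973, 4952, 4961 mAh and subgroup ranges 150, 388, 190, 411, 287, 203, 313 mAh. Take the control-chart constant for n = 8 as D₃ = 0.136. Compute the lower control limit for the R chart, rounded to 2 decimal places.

37.73

R̄ = (150 + 388 + 190 + 411 + 287 + 203 + 313) / 7 = 1942.0000 / 7 = 277.4286
LCL_R = D₃·R̄ = 0.136 × 277.4286 = 37.7303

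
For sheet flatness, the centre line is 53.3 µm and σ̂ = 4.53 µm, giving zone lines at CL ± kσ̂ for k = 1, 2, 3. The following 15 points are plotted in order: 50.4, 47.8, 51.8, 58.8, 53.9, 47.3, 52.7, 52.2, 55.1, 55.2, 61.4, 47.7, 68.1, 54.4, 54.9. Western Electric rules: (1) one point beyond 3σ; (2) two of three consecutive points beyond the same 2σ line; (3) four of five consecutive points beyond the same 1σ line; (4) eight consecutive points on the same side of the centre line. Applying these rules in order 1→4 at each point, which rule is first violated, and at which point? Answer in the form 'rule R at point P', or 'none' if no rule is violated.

rule 1 at point 13

Zone of each point (C = within 1σ̂, B = 1σ̂–2σ̂, A = 2σ̂–3σ̂, * = beyond 3σ̂; sign = side of CL): 1:-C, 2:-B, 3:-C, 4:+B, 5:+C, 6:-B, 7:-C, 8:-C, 9:+C, 10:+C, 11:+B, 12:-B, 13:+*, 14:+C, 15:+C
Rule 1 (one point beyond the 3σ limits) is satisfied at point 13.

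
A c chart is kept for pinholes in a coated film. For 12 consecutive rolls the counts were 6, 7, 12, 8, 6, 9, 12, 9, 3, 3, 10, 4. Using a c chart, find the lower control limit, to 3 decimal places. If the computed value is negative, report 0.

c̄ = (6 + 7 + 12 + 8 + 6 + 9 + 12 + 9 + 3 + 3 + 10 + 4) / 12 = 89 / 12 = 7.4167
LCL = c̄ − 3√c̄ = 7.4167 − 3 × 2.7234 = -0.7534 → 0 (cannot be negative)

0.000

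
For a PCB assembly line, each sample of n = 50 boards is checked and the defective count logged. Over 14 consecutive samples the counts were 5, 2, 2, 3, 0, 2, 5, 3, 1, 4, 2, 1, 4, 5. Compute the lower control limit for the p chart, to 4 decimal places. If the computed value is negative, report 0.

0.0000

p̄ = Σdᵢ / (k·n) = 39 / (14 × 50) = 0.05571
LCL = p̄ − 3·√(p̄(1−p̄)/n) = 0.05571 − 3 × 0.03244 = -0.04160 → 0 (negative, so LCL = 0)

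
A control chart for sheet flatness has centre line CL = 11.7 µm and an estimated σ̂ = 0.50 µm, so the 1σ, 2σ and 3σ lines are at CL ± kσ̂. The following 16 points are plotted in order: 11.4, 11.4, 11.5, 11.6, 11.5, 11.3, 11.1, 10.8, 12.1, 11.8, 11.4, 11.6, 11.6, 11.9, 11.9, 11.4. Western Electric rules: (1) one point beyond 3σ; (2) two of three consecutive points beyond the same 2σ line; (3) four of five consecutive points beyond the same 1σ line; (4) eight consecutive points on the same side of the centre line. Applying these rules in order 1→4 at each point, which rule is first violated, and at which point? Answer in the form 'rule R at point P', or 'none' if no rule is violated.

Zone of each point (C = within 1σ̂, B = 1σ̂–2σ̂, A = 2σ̂–3σ̂, * = beyond 3σ̂; sign = side of CL): 1:-C, 2:-C, 3:-C, 4:-C, 5:-C, 6:-C, 7:-B, 8:-B, 9:+C, 10:+C, 11:-C, 12:-C, 13:-C, 14:+C, 15:+C, 16:-C
Rule 4 (eight consecutive points on the same side of the centre line) is satisfied at point 8.

rule 4 at point 8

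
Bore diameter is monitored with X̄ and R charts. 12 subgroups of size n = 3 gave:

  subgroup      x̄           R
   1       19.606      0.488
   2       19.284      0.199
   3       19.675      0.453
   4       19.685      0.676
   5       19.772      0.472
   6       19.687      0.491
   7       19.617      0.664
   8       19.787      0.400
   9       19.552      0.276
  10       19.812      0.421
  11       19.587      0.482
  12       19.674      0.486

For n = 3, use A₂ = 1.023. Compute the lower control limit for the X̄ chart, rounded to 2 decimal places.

X̄̄ = (19.606 + 19.284 + 19.675 + 19.685 + 19.772 + 19.687 + 19.617 + 19.787 + 19.552 + 19.812 + 19.587 + 19.674) / 12 = 235.7380 / 12 = 19.6448
R̄ = (0.488 + 0.199 + 0.453 + 0.676 + 0.472 + 0.491 + 0.664 + 0.400 + 0.276 + 0.421 + 0.482 + 0.486) / 12 = 5.5080 / 12 = 0.4590
LCL = X̄̄ − A₂·R̄ = 19.6448 − 1.023 × 0.4590 = 19.1753

19.18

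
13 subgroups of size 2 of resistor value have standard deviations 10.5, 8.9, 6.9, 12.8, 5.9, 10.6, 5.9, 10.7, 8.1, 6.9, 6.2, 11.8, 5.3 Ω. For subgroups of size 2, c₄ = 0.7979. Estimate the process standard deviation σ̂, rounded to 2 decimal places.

s̄ = (10.5 + 8.9 + 6.9 + 12.8 + 5.9 + 10.6 + 5.9 + 10.7 + 8.1 + 6.9 + 6.2 + 11.8 + 5.3) / 13 = 8.5000
σ̂ = s̄ / c₄ = 8.5000 / 0.7979 = 10.6530

10.65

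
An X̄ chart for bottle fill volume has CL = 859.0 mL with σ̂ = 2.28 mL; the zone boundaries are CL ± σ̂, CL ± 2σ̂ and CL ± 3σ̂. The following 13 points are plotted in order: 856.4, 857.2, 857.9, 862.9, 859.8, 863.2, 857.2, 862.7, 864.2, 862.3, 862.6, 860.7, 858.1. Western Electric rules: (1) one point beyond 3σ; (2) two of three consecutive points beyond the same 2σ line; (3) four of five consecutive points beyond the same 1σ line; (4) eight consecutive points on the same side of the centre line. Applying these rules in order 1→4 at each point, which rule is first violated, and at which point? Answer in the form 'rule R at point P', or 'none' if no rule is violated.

rule 3 at point 10

Zone of each point (C = within 1σ̂, B = 1σ̂–2σ̂, A = 2σ̂–3σ̂, * = beyond 3σ̂; sign = side of CL): 1:-B, 2:-C, 3:-C, 4:+B, 5:+C, 6:+B, 7:-C, 8:+B, 9:+A, 10:+B, 11:+B, 12:+C, 13:-C
Rule 3 (four of five consecutive points beyond the same 1σ limit) is satisfied at point 10.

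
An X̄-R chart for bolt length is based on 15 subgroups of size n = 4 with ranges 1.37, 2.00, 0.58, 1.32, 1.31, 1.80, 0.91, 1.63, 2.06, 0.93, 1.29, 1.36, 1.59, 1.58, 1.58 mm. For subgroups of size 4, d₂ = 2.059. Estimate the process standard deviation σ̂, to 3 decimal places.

0.690

R̄ = (1.37 + 2.00 + 0.58 + 1.32 + 1.31 + 1.80 + 0.91 + 1.63 + 2.06 + 0.93 + 1.29 + 1.36 + 1.59 + 1.58 + 1.58) / 15 = 1.4207
σ̂ = R̄ / d₂ = 1.4207 / 2.059 = 0.6900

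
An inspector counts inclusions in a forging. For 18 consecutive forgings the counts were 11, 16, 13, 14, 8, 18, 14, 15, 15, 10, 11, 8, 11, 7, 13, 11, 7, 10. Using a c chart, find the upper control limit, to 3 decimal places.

22.073

c̄ = (11 + 16 + 13 + 14 + 8 + 18 + 14 + 15 + 15 + 10 + 11 + 8 + 11 + 7 + 13 + 11 + 7 + 10) / 18 = 212 / 18 = 11.7778
UCL = c̄ + 3√c̄ = 11.7778 + 3 × √11.7778 = 11.7778 + 3 × 3.4319 = 22.0734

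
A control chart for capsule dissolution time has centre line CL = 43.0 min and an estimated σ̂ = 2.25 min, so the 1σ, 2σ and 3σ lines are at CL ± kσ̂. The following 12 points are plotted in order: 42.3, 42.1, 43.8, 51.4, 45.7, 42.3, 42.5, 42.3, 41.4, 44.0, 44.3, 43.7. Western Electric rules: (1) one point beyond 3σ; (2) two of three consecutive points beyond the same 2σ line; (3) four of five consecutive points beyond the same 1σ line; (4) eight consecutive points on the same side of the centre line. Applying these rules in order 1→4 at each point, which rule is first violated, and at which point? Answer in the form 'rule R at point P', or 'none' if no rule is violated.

rule 1 at point 4

Zone of each point (C = within 1σ̂, B = 1σ̂–2σ̂, A = 2σ̂–3σ̂, * = beyond 3σ̂; sign = side of CL): 1:-C, 2:-C, 3:+C, 4:+*, 5:+B, 6:-C, 7:-C, 8:-C, 9:-C, 10:+C, 11:+C, 12:+C
Rule 1 (one point beyond the 3σ limits) is satisfied at point 4.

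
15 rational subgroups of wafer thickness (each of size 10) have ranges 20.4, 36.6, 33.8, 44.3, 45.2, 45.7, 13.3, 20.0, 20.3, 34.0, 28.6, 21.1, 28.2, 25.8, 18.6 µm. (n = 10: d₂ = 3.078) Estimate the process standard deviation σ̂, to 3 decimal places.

9.441

R̄ = (20.4 + 36.6 + 33.8 + 44.3 + 45.2 + 45.7 + 13.3 + 20.0 + 20.3 + 34.0 + 28.6 + 21.1 + 28.2 + 25.8 + 18.6) / 15 = 29.0600
σ̂ = R̄ / d₂ = 29.0600 / 3.078 = 9.4412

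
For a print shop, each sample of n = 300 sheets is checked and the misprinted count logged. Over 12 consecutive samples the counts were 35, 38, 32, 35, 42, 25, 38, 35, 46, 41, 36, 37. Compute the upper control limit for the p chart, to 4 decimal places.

0.1790

p̄ = Σdᵢ / (k·n) = 440 / (12 × 300) = 0.12222
UCL = p̄ + 3·√(p̄(1−p̄)/n) = 0.12222 + 3 × √(0.12222×0.87778/300) = 0.12222 + 3 × 0.01891 = 0.17895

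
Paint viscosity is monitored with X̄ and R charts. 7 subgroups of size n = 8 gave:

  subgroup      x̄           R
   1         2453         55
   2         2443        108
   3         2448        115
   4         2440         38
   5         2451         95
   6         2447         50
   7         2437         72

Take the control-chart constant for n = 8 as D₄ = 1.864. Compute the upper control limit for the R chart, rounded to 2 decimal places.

R̄ = (55 + 108 + 115 + 38 + 95 + 50 + 72) / 7 = 533.0000 / 7 = 76.1429
UCL_R = D₄·R̄ = 1.864 × 76.1429 = 141.9303

141.93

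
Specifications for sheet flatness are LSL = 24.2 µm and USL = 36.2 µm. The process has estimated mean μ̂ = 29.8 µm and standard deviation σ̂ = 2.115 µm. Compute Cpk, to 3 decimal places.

Cpu = (USL − μ̂) / (3σ̂) = (36.2 − 29.8) / (3 × 2.115) = 1.0087; Cpl = (μ̂ − LSL) / (3σ̂) = (29.8 − 24.2) / (3 × 2.115) = 0.8826; Cpk = min(Cpu, Cpl) = 0.8826

0.883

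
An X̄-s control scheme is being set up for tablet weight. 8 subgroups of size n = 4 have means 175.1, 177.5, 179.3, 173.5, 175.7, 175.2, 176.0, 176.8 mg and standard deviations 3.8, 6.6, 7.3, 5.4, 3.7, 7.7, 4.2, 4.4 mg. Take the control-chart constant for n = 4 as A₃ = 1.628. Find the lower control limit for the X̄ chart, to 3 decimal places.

167.367

X̄̄ = (175.1 + 177.5 + 179.3 + 173.5 + 175.7 + 175.2 + 176.0 + 176.8) / 8 = 176.1375
s̄ = (3.8 + 6.6 + 7.3 + 5.4 + 3.7 + 7.7 + 4.2 + 4.4) / 8 = 5.3875
LCL = X̄̄ − A₃·s̄ = 176.1375 − 1.628 × 5.3875 = 167.3666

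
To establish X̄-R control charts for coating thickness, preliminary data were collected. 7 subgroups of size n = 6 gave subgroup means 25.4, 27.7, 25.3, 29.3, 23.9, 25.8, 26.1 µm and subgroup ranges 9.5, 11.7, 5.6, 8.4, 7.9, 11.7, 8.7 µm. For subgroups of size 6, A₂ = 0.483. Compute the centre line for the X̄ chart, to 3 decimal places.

26.214

X̄̄ = (25.4 + 27.7 + 25.3 + 29.3 + 23.9 + 25.8 + 26.1) / 7 = 183.5000 / 7 = 26.2143
CL = X̄̄ = 26.2143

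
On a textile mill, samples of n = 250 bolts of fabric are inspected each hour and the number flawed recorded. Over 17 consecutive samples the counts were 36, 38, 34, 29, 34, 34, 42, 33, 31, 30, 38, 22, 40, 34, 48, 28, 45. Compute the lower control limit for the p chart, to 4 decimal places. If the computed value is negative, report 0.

p̄ = Σdᵢ / (k·n) = 596 / (17 × 250) = 0.14024
LCL = p̄ − 3·√(p̄(1−p̄)/n) = 0.14024 − 3 × 0.02196 = 0.07435

0.0744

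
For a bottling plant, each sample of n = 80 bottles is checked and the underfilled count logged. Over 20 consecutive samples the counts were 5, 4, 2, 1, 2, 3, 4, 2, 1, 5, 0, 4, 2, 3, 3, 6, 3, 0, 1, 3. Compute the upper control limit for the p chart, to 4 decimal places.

p̄ = Σdᵢ / (k·n) = 54 / (20 × 80) = 0.03375
UCL = p̄ + 3·√(p̄(1−p̄)/n) = 0.03375 + 3 × √(0.03375×0.96625/80) = 0.03375 + 3 × 0.02019 = 0.09432

0.0943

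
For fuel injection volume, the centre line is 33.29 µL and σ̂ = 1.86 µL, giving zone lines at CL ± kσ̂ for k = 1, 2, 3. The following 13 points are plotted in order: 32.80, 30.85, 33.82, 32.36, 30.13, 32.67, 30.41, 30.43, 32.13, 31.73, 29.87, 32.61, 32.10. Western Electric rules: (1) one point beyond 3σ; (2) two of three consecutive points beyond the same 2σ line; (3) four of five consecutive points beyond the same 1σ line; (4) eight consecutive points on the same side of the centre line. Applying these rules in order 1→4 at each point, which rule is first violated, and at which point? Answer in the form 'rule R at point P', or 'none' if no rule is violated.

rule 4 at point 11

Zone of each point (C = within 1σ̂, B = 1σ̂–2σ̂, A = 2σ̂–3σ̂, * = beyond 3σ̂; sign = side of CL): 1:-C, 2:-B, 3:+C, 4:-C, 5:-B, 6:-C, 7:-B, 8:-B, 9:-C, 10:-C, 11:-B, 12:-C, 13:-C
Rule 4 (eight consecutive points on the same side of the centre line) is satisfied at point 11.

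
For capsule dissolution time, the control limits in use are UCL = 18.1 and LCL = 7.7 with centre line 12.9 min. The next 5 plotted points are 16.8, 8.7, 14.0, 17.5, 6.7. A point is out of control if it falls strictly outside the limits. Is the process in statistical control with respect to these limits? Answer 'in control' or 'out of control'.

Compare each point to [7.7, 18.1]: sample 5 = 6.7 < LCL.

out of control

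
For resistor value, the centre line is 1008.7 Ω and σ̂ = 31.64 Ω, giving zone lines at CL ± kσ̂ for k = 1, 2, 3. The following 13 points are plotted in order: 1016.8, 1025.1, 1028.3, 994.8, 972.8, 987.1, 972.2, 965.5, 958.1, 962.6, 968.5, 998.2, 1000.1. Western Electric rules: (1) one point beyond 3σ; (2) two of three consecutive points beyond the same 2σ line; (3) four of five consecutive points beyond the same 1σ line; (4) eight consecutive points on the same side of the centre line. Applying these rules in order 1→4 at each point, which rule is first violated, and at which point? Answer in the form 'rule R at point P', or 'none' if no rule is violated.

rule 3 at point 9

Zone of each point (C = within 1σ̂, B = 1σ̂–2σ̂, A = 2σ̂–3σ̂, * = beyond 3σ̂; sign = side of CL): 1:+C, 2:+C, 3:+C, 4:-C, 5:-B, 6:-C, 7:-B, 8:-B, 9:-B, 10:-B, 11:-B, 12:-C, 13:-C
Rule 3 (four of five consecutive points beyond the same 1σ limit) is satisfied at point 9.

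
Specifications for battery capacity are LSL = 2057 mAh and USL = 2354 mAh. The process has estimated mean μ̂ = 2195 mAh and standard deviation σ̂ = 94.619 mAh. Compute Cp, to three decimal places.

0.523

Cp = (USL − LSL) / (6σ̂) = (2354 − 2057) / (6 × 94.619) = 297.0000 / 567.7140 = 0.5232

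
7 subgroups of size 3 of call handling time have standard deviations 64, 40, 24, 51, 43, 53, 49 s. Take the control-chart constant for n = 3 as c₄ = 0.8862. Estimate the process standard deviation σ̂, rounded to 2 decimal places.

52.23

s̄ = (64 + 40 + 24 + 51 + 43 + 53 + 49) / 7 = 46.2857
σ̂ = s̄ / c₄ = 46.2857 / 0.8862 = 52.2294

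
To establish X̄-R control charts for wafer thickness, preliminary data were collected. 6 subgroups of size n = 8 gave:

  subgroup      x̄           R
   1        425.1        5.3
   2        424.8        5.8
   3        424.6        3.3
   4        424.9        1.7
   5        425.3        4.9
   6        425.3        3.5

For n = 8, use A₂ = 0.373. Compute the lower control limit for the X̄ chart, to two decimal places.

423.48

X̄̄ = (425.1 + 424.8 + 424.6 + 424.9 + 425.3 + 425.3) / 6 = 2550.0000 / 6 = 425.0000
R̄ = (5.3 + 5.8 + 3.3 + 1.7 + 4.9 + 3.5) / 6 = 24.5000 / 6 = 4.0833
LCL = X̄̄ − A₂·R̄ = 425.0000 − 0.373 × 4.0833 = 423.4769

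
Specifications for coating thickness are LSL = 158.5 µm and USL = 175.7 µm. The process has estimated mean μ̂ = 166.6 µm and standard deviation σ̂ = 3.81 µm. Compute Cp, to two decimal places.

Cp = (USL − LSL) / (6σ̂) = (175.7 − 158.5) / (6 × 3.81) = 17.2000 / 22.8600 = 0.7524

0.75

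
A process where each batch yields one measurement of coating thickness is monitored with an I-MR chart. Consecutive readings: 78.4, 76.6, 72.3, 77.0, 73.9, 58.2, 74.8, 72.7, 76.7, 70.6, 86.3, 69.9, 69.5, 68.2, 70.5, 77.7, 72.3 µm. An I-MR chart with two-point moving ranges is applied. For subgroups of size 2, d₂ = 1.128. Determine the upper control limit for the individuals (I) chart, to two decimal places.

91.07

X̄ = (78.4 + 76.6 + 72.3 + 77.0 + 73.9 + 58.2 + 74.8 + 72.7 + 76.7 + 70.6 + 86.3 + 69.9 + 69.5 + 68.2 + 70.5 + 77.7 + 72.3) / 17 = 73.2706
Moving ranges: 1.8, 4.3, 4.7, 3.1, 15.7, 16.6, 2.1, 4.0, 6.1, 15.7, 16.4, 0.4, 1.3, 2.3, 7.2, 5.4; M̄R̄ = 107.1000 / 16 = 6.6937
UCL = X̄ + 3·M̄R̄/d₂ = 73.2706 + 3 × 6.6937 / 1.128 = 91.0731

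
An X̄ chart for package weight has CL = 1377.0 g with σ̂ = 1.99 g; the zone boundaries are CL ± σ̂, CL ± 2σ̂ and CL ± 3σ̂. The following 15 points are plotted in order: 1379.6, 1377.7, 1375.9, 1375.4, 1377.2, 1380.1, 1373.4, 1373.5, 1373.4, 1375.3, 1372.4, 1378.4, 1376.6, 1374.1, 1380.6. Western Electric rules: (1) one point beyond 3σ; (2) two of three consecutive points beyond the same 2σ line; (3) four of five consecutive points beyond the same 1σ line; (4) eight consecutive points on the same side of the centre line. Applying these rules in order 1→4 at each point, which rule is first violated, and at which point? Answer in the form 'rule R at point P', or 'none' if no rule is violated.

Zone of each point (C = within 1σ̂, B = 1σ̂–2σ̂, A = 2σ̂–3σ̂, * = beyond 3σ̂; sign = side of CL): 1:+B, 2:+C, 3:-C, 4:-C, 5:+C, 6:+B, 7:-B, 8:-B, 9:-B, 10:-C, 11:-A, 12:+C, 13:-C, 14:-B, 15:+B
Rule 3 (four of five consecutive points beyond the same 1σ limit) is satisfied at point 11.

rule 3 at point 11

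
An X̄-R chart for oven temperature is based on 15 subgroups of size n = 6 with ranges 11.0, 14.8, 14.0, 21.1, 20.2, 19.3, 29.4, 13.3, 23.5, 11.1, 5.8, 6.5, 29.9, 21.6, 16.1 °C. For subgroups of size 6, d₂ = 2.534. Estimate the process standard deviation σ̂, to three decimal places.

R̄ = (11.0 + 14.8 + 14.0 + 21.1 + 20.2 + 19.3 + 29.4 + 13.3 + 23.5 + 11.1 + 5.8 + 6.5 + 29.9 + 21.6 + 16.1) / 15 = 17.1733
σ̂ = R̄ / d₂ = 17.1733 / 2.534 = 6.7772

6.777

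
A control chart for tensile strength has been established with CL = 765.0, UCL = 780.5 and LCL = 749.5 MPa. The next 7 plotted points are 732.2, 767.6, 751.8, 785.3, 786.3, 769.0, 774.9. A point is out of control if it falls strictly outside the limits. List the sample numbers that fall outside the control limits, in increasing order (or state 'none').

Compare each point to [749.5, 780.5]: sample 1 = 732.2 < LCL; sample 4 = 785.3 > UCL; sample 5 = 786.3 > UCL.

1, 4, 5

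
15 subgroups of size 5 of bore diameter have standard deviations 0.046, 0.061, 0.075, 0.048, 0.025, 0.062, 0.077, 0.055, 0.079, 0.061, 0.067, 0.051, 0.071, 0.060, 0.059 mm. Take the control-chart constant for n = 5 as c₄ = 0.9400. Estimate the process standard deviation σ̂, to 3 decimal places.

0.064

s̄ = (0.046 + 0.061 + 0.075 + 0.048 + 0.025 + 0.062 + 0.077 + 0.055 + 0.079 + 0.061 + 0.067 + 0.051 + 0.071 + 0.060 + 0.059) / 15 = 0.0598
σ̂ = s̄ / c₄ = 0.0598 / 0.9400 = 0.0636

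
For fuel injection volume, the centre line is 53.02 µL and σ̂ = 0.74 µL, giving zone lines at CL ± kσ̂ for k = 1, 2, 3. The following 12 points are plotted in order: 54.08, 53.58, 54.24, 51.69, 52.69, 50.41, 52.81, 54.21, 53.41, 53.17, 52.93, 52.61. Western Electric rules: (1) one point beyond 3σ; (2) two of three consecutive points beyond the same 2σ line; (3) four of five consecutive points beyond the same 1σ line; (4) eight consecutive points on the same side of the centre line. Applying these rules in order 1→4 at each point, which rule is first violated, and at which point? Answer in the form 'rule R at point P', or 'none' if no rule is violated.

rule 1 at point 6

Zone of each point (C = within 1σ̂, B = 1σ̂–2σ̂, A = 2σ̂–3σ̂, * = beyond 3σ̂; sign = side of CL): 1:+B, 2:+C, 3:+B, 4:-B, 5:-C, 6:-*, 7:-C, 8:+B, 9:+C, 10:+C, 11:-C, 12:-C
Rule 1 (one point beyond the 3σ limits) is satisfied at point 6.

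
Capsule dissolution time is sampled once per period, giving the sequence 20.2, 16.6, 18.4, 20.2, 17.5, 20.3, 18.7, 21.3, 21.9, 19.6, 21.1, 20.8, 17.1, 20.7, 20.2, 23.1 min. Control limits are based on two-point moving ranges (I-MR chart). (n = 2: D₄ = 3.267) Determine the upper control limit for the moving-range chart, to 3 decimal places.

Moving ranges: 3.6, 1.8, 1.8, 2.7, 2.8, 1.6, 2.6, 0.6, 2.3, 1.5, 0.3, 3.7, 3.6, 0.5, 2.9; M̄R̄ = 32.3000 / 15 = 2.1533
UCL_MR = D₄·M̄R̄ = 3.267 × 2.1533 = 7.0349

7.035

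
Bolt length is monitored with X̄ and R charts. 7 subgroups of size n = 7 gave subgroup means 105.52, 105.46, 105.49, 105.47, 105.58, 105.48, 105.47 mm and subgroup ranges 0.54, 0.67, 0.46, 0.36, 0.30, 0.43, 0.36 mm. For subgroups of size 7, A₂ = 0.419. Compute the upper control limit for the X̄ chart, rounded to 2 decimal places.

105.68

X̄̄ = (105.52 + 105.46 + 105.49 + 105.47 + 105.58 + 105.48 + 105.47) / 7 = 738.4700 / 7 = 105.4957
R̄ = (0.54 + 0.67 + 0.46 + 0.36 + 0.30 + 0.43 + 0.36) / 7 = 3.1200 / 7 = 0.4457
UCL = X̄̄ + A₂·R̄ = 105.4957 + 0.419 × 0.4457 = 105.6825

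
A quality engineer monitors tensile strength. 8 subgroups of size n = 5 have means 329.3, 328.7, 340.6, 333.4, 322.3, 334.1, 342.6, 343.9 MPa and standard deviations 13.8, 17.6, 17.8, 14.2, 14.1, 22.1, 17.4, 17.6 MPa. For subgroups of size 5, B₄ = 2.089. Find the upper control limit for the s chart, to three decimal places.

35.147

s̄ = (13.8 + 17.6 + 17.8 + 14.2 + 14.1 + 22.1 + 17.4 + 17.6) / 8 = 16.8250
UCL_s = B₄·s̄ = 2.089 × 16.8250 = 35.1474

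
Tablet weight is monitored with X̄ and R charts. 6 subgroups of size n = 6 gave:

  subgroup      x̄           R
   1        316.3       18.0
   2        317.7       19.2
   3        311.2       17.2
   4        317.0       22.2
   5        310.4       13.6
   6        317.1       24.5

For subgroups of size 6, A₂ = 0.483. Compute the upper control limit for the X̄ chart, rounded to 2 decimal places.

X̄̄ = (316.3 + 317.7 + 311.2 + 317.0 + 310.4 + 317.1) / 6 = 1889.7000 / 6 = 314.9500
R̄ = (18.0 + 19.2 + 17.2 + 22.2 + 13.6 + 24.5) / 6 = 114.7000 / 6 = 19.1167
UCL = X̄̄ + A₂·R̄ = 314.9500 + 0.483 × 19.1167 = 324.1833

324.18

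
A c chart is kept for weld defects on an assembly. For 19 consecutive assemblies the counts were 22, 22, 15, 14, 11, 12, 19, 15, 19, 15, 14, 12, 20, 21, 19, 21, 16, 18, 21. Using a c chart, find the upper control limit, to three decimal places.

29.585

c̄ = (22 + 22 + 15 + 14 + 11 + 12 + 19 + 15 + 19 + 15 + 14 + 12 + 20 + 21 + 19 + 21 + 16 + 18 + 21) / 19 = 326 / 19 = 17.1579
UCL = c̄ + 3√c̄ = 17.1579 + 3 × √17.1579 = 17.1579 + 3 × 4.1422 = 29.5845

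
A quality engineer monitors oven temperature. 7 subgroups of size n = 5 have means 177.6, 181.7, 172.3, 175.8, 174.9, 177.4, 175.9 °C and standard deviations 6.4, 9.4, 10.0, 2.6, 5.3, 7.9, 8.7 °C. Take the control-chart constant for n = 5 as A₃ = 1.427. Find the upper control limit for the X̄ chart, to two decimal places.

X̄̄ = (177.6 + 181.7 + 172.3 + 175.8 + 174.9 + 177.4 + 175.9) / 7 = 176.5143
s̄ = (6.4 + 9.4 + 10.0 + 2.6 + 5.3 + 7.9 + 8.7) / 7 = 7.1857
UCL = X̄̄ + A₃·s̄ = 176.5143 + 1.427 × 7.1857 = 186.7683

186.77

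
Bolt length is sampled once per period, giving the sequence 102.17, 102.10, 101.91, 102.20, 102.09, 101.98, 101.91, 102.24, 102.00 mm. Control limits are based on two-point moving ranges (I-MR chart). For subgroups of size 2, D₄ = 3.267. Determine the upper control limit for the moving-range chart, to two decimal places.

Moving ranges: 0.07, 0.19, 0.29, 0.11, 0.11, 0.07, 0.33, 0.24; M̄R̄ = 1.4100 / 8 = 0.1762
UCL_MR = D₄·M̄R̄ = 3.267 × 0.1762 = 0.5758

0.58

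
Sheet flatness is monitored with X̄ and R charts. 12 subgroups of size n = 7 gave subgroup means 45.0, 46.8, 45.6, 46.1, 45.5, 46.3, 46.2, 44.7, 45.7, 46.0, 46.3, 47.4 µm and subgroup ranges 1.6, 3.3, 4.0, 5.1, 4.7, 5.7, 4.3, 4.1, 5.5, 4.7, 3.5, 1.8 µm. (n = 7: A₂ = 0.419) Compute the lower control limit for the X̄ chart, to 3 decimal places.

44.280

X̄̄ = (45.0 + 46.8 + 45.6 + 46.1 + 45.5 + 46.3 + 46.2 + 44.7 + 45.7 + 46.0 + 46.3 + 47.4) / 12 = 551.6000 / 12 = 45.9667
R̄ = (1.6 + 3.3 + 4.0 + 5.1 + 4.7 + 5.7 + 4.3 + 4.1 + 5.5 + 4.7 + 3.5 + 1.8) / 12 = 48.3000 / 12 = 4.0250
LCL = X̄̄ − A₂·R̄ = 45.9667 − 0.419 × 4.0250 = 44.2802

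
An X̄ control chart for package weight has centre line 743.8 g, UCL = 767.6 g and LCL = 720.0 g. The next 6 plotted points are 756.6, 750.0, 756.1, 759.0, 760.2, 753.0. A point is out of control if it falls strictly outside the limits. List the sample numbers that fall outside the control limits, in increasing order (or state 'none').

none

All 6 points lie within [720.0, 767.6].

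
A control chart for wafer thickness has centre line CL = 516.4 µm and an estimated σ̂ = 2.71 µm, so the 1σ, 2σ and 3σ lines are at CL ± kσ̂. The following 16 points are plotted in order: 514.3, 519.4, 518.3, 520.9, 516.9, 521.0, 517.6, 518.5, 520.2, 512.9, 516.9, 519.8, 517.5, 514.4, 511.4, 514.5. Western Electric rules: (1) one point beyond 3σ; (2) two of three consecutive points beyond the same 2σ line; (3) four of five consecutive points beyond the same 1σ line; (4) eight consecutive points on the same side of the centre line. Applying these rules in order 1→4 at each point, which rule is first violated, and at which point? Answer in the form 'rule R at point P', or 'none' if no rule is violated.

rule 4 at point 9

Zone of each point (C = within 1σ̂, B = 1σ̂–2σ̂, A = 2σ̂–3σ̂, * = beyond 3σ̂; sign = side of CL): 1:-C, 2:+B, 3:+C, 4:+B, 5:+C, 6:+B, 7:+C, 8:+C, 9:+B, 10:-B, 11:+C, 12:+B, 13:+C, 14:-C, 15:-B, 16:-C
Rule 4 (eight consecutive points on the same side of the centre line) is satisfied at point 9.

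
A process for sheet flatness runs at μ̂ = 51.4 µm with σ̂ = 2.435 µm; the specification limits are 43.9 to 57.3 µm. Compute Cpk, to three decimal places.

Cpu = (USL − μ̂) / (3σ̂) = (57.3 − 51.4) / (3 × 2.435) = 0.8077; Cpl = (μ̂ − LSL) / (3σ̂) = (51.4 − 43.9) / (3 × 2.435) = 1.0267; Cpk = min(Cpu, Cpl) = 0.8077

0.808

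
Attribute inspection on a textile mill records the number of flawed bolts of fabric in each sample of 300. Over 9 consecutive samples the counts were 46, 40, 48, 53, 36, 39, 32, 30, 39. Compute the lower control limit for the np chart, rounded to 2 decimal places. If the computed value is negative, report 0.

p̄ = Σdᵢ / (k·n) = 363 / (9 × 300) = 0.13444
LCL = np̄ − 3·√(np̄(1−p̄)) = 40.3333 − 3 × 5.9085 = 22.6077

22.61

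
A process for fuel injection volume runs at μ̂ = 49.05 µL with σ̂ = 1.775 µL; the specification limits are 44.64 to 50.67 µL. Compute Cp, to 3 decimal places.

0.566

Cp = (USL − LSL) / (6σ̂) = (50.67 − 44.64) / (6 × 1.775) = 6.0300 / 10.6500 = 0.5662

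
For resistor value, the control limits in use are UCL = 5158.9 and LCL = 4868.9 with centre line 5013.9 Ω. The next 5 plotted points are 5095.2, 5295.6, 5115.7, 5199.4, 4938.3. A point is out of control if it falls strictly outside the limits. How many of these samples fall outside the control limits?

Compare each point to [4868.9, 5158.9]: sample 2 = 5295.6 > UCL; sample 4 = 5199.4 > UCL.

2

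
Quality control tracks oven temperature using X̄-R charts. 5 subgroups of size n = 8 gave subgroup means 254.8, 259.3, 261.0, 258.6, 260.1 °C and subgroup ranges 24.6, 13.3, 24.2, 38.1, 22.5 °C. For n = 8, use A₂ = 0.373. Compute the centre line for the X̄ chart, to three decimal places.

258.760

X̄̄ = (254.8 + 259.3 + 261.0 + 258.6 + 260.1) / 5 = 1293.8000 / 5 = 258.7600
CL = X̄̄ = 258.7600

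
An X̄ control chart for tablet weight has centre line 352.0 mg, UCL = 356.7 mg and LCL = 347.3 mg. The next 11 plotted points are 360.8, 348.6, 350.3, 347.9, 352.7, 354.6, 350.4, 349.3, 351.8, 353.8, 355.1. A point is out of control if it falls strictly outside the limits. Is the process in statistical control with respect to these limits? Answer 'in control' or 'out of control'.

out of control

Compare each point to [347.3, 356.7]: sample 1 = 360.8 > UCL.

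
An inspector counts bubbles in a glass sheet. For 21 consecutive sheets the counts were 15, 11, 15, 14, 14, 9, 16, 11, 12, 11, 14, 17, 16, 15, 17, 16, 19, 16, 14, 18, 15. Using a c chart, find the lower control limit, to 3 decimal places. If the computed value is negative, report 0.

c̄ = (15 + 11 + 15 + 14 + 14 + 9 + 16 + 11 + 12 + 11 + 14 + 17 + 16 + 15 + 17 + 16 + 19 + 16 + 14 + 18 + 15) / 21 = 305 / 21 = 14.5238
LCL = c̄ − 3√c̄ = 14.5238 − 3 × 3.8110 = 3.0908

3.091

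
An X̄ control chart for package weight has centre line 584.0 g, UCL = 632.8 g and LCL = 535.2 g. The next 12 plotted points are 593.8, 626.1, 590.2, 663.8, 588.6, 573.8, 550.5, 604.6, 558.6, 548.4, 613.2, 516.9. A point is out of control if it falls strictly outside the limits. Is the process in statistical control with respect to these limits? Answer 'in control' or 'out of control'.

Compare each point to [535.2, 632.8]: sample 4 = 663.8 > UCL; sample 12 = 516.9 < LCL.

out of control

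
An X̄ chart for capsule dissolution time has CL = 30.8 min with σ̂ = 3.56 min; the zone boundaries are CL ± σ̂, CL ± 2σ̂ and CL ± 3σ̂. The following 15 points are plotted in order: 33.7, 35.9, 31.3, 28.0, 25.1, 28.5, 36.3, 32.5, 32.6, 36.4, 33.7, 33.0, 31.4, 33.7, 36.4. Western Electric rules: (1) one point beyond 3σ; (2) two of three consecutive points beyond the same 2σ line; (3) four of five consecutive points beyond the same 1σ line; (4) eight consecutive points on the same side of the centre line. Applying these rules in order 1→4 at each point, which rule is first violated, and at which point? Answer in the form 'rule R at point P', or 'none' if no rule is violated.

rule 4 at point 14

Zone of each point (C = within 1σ̂, B = 1σ̂–2σ̂, A = 2σ̂–3σ̂, * = beyond 3σ̂; sign = side of CL): 1:+C, 2:+B, 3:+C, 4:-C, 5:-B, 6:-C, 7:+B, 8:+C, 9:+C, 10:+B, 11:+C, 12:+C, 13:+C, 14:+C, 15:+B
Rule 4 (eight consecutive points on the same side of the centre line) is satisfied at point 14.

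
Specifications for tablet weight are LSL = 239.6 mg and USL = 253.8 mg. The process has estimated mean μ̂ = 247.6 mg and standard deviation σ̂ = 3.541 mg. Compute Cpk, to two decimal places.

Cpu = (USL − μ̂) / (3σ̂) = (253.8 − 247.6) / (3 × 3.541) = 0.5836; Cpl = (μ̂ − LSL) / (3σ̂) = (247.6 − 239.6) / (3 × 3.541) = 0.7531; Cpk = min(Cpu, Cpl) = 0.5836

0.58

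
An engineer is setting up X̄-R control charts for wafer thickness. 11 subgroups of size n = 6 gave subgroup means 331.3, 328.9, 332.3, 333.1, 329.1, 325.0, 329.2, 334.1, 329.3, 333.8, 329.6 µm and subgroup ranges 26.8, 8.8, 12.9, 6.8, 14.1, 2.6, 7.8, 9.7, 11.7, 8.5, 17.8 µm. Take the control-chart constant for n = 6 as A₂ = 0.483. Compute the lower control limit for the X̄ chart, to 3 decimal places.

324.920

X̄̄ = (331.3 + 328.9 + 332.3 + 333.1 + 329.1 + 325.0 + 329.2 + 334.1 + 329.3 + 333.8 + 329.6) / 11 = 3635.7000 / 11 = 330.5182
R̄ = (26.8 + 8.8 + 12.9 + 6.8 + 14.1 + 2.6 + 7.8 + 9.7 + 11.7 + 8.5 + 17.8) / 11 = 127.5000 / 11 = 11.5909
LCL = X̄̄ − A₂·R̄ = 330.5182 − 0.483 × 11.5909 = 324.9198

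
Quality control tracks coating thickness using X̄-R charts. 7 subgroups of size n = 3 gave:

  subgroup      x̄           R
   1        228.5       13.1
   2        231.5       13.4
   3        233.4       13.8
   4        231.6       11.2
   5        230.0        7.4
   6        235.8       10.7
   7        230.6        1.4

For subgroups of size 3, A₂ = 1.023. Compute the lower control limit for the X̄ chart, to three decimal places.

X̄̄ = (228.5 + 231.5 + 233.4 + 231.6 + 230.0 + 235.8 + 230.6) / 7 = 1621.4000 / 7 = 231.6286
R̄ = (13.1 + 13.4 + 13.8 + 11.2 + 7.4 + 10.7 + 1.4) / 7 = 71.0000 / 7 = 10.1429
LCL = X̄̄ − A₂·R̄ = 231.6286 − 1.023 × 10.1429 = 221.2524

221.252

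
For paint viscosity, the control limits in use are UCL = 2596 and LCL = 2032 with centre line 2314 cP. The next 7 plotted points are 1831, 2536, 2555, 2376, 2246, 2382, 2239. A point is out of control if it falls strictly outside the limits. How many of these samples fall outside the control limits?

Compare each point to [2032, 2596]: sample 1 = 1831 < LCL.

1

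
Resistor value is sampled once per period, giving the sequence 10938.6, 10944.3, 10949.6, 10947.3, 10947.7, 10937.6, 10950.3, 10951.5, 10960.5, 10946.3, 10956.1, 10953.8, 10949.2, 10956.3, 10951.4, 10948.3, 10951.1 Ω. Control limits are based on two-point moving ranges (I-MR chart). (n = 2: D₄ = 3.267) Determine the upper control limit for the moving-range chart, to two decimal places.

Moving ranges: 5.7, 5.3, 2.3, 0.4, 10.1, 12.7, 1.2, 9.0, 14.2, 9.8, 2.3, 4.6, 7.1, 4.9, 3.1, 2.8; M̄R̄ = 95.5000 / 16 = 5.9688
UCL_MR = D₄·M̄R̄ = 3.267 × 5.9688 = 19.4999

19.50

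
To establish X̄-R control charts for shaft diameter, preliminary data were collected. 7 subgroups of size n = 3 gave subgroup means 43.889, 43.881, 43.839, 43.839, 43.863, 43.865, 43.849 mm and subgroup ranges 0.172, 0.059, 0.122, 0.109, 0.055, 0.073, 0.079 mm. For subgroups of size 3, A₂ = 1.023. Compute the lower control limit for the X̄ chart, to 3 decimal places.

X̄̄ = (43.889 + 43.881 + 43.839 + 43.839 + 43.863 + 43.865 + 43.849) / 7 = 307.0250 / 7 = 43.8607
R̄ = (0.172 + 0.059 + 0.122 + 0.109 + 0.055 + 0.073 + 0.079) / 7 = 0.6690 / 7 = 0.0956
LCL = X̄̄ − A₂·R̄ = 43.8607 − 1.023 × 0.0956 = 43.7629

43.763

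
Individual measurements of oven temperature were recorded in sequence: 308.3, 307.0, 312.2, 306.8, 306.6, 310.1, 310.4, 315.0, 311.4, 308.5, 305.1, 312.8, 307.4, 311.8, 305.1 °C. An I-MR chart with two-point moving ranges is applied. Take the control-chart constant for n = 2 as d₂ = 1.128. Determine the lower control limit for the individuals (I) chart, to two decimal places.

X̄ = (308.3 + 307.0 + 312.2 + 306.8 + 306.6 + 310.1 + 310.4 + 315.0 + 311.4 + 308.5 + 305.1 + 312.8 + 307.4 + 311.8 + 305.1) / 15 = 309.2333
Moving ranges: 1.3, 5.2, 5.4, 0.2, 3.5, 0.3, 4.6, 3.6, 2.9, 3.4, 7.7, 5.4, 4.4, 6.7; M̄R̄ = 54.6000 / 14 = 3.9000
LCL = X̄ − 3·M̄R̄/d₂ = 309.2333 − 3 × 3.9000 / 1.128 = 298.8610

298.86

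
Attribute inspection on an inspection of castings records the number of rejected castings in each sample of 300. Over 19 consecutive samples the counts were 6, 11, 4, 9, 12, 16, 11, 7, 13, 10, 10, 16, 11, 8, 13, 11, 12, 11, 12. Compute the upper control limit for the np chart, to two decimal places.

20.31

p̄ = Σdᵢ / (k·n) = 203 / (19 × 300) = 0.03561
UCL = np̄ + 3·√(np̄(1−p̄)) = 10.6842 + 3 × √(10.6842×0.96439) = 10.6842 + 3 × 3.2099 = 20.3140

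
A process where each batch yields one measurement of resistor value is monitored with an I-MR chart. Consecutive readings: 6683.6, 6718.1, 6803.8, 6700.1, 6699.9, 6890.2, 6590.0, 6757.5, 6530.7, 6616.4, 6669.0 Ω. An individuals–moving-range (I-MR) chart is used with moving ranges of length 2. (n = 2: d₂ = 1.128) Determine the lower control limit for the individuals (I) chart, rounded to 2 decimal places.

X̄ = (6683.6 + 6718.1 + 6803.8 + 6700.1 + 6699.9 + 6890.2 + 6590.0 + 6757.5 + 6530.7 + 6616.4 + 6669.0) / 11 = 6696.3000
Moving ranges: 34.5, 85.7, 103.7, 0.2, 190.3, 300.2, 167.5, 226.8, 85.7, 52.6; M̄R̄ = 1247.2000 / 10 = 124.7200
LCL = X̄ − 3·M̄R̄/d₂ = 6696.3000 − 3 × 124.7200 / 1.128 = 6364.5979

6364.60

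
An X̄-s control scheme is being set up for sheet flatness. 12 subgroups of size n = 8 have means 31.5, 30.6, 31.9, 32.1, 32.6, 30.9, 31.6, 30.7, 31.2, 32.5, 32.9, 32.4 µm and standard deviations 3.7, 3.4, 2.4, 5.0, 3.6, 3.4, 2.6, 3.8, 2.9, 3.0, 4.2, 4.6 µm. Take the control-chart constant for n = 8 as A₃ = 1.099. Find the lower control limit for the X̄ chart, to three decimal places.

X̄̄ = (31.5 + 30.6 + 31.9 + 32.1 + 32.6 + 30.9 + 31.6 + 30.7 + 31.2 + 32.5 + 32.9 + 32.4) / 12 = 31.7417
s̄ = (3.7 + 3.4 + 2.4 + 5.0 + 3.6 + 3.4 + 2.6 + 3.8 + 2.9 + 3.0 + 4.2 + 4.6) / 12 = 3.5500
LCL = X̄̄ − A₃·s̄ = 31.7417 − 1.099 × 3.5500 = 27.8402

27.840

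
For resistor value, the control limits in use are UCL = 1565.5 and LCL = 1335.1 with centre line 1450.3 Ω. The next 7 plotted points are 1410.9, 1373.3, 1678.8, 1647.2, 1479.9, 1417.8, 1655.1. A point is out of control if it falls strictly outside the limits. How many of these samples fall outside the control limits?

Compare each point to [1335.1, 1565.5]: sample 3 = 1678.8 > UCL; sample 4 = 1647.2 > UCL; sample 7 = 1655.1 > UCL.

3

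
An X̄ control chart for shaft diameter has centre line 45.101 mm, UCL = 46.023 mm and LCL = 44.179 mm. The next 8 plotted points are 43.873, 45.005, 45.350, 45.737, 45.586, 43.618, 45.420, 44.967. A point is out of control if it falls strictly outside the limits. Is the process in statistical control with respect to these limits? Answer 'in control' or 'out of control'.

Compare each point to [44.179, 46.023]: sample 1 = 43.873 < LCL; sample 6 = 43.618 < LCL.

out of control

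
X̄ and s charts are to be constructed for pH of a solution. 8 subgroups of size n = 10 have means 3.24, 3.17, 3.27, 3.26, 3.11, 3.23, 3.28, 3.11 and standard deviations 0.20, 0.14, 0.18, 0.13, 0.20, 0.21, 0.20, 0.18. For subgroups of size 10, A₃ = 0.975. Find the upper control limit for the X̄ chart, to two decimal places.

3.38

X̄̄ = (3.24 + 3.17 + 3.27 + 3.26 + 3.11 + 3.23 + 3.28 + 3.11) / 8 = 3.2087
s̄ = (0.20 + 0.14 + 0.18 + 0.13 + 0.20 + 0.21 + 0.20 + 0.18) / 8 = 0.1800
UCL = X̄̄ + A₃·s̄ = 3.2087 + 0.975 × 0.1800 = 3.3842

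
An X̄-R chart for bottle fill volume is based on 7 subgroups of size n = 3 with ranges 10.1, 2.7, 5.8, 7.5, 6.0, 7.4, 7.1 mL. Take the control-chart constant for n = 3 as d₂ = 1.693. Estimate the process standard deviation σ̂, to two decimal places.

R̄ = (10.1 + 2.7 + 5.8 + 7.5 + 6.0 + 7.4 + 7.1) / 7 = 6.6571
σ̂ = R̄ / d₂ = 6.6571 / 1.693 = 3.9322

3.93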